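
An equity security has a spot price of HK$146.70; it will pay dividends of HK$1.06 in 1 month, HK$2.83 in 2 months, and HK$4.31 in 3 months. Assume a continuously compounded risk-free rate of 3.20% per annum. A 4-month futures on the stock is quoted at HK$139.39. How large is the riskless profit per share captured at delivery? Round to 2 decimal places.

HK$0.65 per share

PV(dividends) I = 1.06·e^(−0.0320·1/12) + 2.83·e^(−0.0320·2/12) + 4.31·e^(−0.0320·3/12) = 8.1478
Fair futures F* = (S − I)·e^(rT) = (146.70 − 8.1478)·e^0.010667 = 138.5522 × 1.010724 = 140.0380
Market HK$139.39 < fair 140.0380: forward underpriced → reverse cash-and-carry (short the stock, invest proceeds at r, pay the dividends, go long the forward).
Profit at T = |F_mkt − F*| = |139.39 − 140.0380| = HK$0.65 per share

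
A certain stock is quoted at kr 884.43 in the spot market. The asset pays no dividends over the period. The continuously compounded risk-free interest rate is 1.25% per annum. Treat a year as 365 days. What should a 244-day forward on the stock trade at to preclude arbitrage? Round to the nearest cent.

kr 891.85

F = S·e^(rT) = 884.43 · e^(0.0125 × 244/365)
= 884.43 · e^0.008356 = 884.43 × 1.008391
F = kr 891.85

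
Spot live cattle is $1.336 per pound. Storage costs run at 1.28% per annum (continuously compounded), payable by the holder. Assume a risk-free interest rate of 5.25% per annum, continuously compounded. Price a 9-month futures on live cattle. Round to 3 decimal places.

Net carry = r + u − y = 0.0525 + 0.0128 − 0.0000 = 0.0653
F = S·e^((r+u−y)T) = 1.336 · e^(0.0653 × 9/12) = 1.336 · e^0.048975
= 1.336 × 1.050194 = $1.403 per pound

$1.403 per pound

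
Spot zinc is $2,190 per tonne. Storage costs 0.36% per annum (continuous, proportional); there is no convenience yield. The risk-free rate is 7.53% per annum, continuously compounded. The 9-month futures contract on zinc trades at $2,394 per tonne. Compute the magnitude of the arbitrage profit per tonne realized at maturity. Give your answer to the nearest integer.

Fair futures: F* = S·e^(carry·T), with carry = (r + u) = 0.0753 + 0.0036 = 0.0789
F* = 2190 · e^(0.0789 × 9/12) = 2190 · e^0.059175 = 2190 × 1.060961 = $2323.5046
Market $2394 > fair $2323.5046: forward overpriced → cash-and-carry (buy spot, short the forward).
At maturity, profit = |F_mkt − F*| = |2394 − 2323.5046| = $70 per tonne

$70 per tonne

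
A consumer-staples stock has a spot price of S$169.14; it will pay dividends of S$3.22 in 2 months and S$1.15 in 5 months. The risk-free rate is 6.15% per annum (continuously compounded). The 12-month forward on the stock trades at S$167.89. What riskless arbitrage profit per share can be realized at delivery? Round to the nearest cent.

PV(dividends) I = 3.22·e^(−0.0615·2/12) + 1.15·e^(−0.0615·5/12) = 4.3081
Fair forward F* = (S − I)·e^(rT) = (169.14 − 4.3081)·e^0.061500 = 164.8319 × 1.063430 = 175.2872
Market S$167.89 < fair 175.2872: forward underpriced → reverse cash-and-carry (short the stock, invest proceeds at r, pay the dividends, go long the forward).
Profit at T = |F_mkt − F*| = |167.89 − 175.2872| = S$7.40 per share

S$7.40 per share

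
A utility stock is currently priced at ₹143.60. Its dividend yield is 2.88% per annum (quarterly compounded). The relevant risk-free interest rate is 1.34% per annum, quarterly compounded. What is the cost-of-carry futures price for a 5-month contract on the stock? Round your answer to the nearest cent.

F = S · (1+r/4)^(4T) / (1+q/4)^(4T)
= 143.60 × 1.005590 / 1.012029 = 143.60 × 0.993638
F = ₹142.69

₹142.69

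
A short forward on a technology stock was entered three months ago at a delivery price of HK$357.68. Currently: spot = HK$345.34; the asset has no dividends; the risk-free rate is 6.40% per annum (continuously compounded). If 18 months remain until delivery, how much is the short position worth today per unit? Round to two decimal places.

-HK$20.40

Current fair forward for the remaining 18 months: F = S·e^(r·T), r = 0.0640
F = 345.34 · e^(0.0640 × 18/12) = 345.34 × 1.100759 = 380.1361
Value of long forward = (F − K)·e^(−rT) = (380.1361 − 357.68) · e^(−0.0640·18/12)
= 22.4561 × 0.908464 = 20.40
Short position value = −(long value) = -HK$20.40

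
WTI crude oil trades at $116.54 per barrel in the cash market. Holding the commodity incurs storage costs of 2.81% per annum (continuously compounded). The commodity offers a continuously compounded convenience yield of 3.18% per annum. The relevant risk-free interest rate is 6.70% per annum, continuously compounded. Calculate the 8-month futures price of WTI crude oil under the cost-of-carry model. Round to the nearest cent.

Net carry = r + u − y = 0.0670 + 0.0281 − 0.0318 = 0.0633
F = S·e^((r+u−y)T) = 116.54 · e^(0.0633 × 8/12) = 116.54 · e^0.042200
= 116.54 × 1.043103 = $121.56 per barrel

$121.56 per barrel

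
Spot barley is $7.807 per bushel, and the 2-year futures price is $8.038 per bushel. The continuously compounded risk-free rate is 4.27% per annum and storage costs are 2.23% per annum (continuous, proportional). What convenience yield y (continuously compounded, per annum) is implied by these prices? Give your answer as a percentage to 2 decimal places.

5.04%

F = S·e^((r+u−y)T) ⇒ (r+u−y) = ln(F/S)/T
ln(8.038/7.807) = 0.029160; /T ⇒ 0.014580
y = r + u − ln(F/S)/T = 0.0427 + 0.0223 − 0.014580 = 0.050420
y = 5.04%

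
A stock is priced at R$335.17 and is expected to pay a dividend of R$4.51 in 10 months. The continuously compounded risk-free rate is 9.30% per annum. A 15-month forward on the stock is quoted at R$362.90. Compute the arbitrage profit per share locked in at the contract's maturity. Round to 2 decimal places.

R$8.90 per share

PV(dividends) I = 4.51·e^(−0.0930·10/12) = 4.1737
Fair forward F* = (S − I)·e^(rT) = (335.17 − 4.1737)·e^0.116250 = 330.9963 × 1.123277 = 371.8005
Market R$362.90 < fair 371.8005: forward underpriced → reverse cash-and-carry (short the stock, invest proceeds at r, pay the dividends, go long the forward).
Profit at T = |F_mkt − F*| = |362.90 − 371.8005| = R$8.90 per share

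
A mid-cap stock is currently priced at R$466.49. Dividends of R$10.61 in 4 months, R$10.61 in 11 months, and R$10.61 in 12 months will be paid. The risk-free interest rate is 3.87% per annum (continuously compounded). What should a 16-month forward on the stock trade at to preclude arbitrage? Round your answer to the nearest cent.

R$458.63

PV(dividends) I = 10.61·e^(−0.0387·4/12) + 10.61·e^(−0.0387·11/12) + 10.61·e^(−0.0387·12/12)
I = 10.4740 + 10.2402 + 10.2072 = 30.9214
F = (S − I)·e^(rT) = (466.49 − 30.9214) · e^(0.0387·16/12)
= 435.5686 · e^0.051600 = 435.5686 × 1.052954 = R$458.63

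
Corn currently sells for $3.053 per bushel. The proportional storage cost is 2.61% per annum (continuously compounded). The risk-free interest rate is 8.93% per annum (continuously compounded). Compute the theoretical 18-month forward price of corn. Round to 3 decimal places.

Net carry = r + u − y = 0.0893 + 0.0261 − 0.0000 = 0.1154
F = S·e^((r+u−y)T) = 3.053 · e^(0.1154 × 18/12) = 3.053 · e^0.173100
= 3.053 × 1.188985 = $3.630 per bushel

$3.630 per bushel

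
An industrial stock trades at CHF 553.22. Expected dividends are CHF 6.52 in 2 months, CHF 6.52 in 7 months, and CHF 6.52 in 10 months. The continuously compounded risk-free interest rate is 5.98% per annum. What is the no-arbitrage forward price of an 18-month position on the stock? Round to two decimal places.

PV(dividends) I = 6.52·e^(−0.0598·2/12) + 6.52·e^(−0.0598·7/12) + 6.52·e^(−0.0598·10/12)
I = 6.4553 + 6.2965 + 6.2030 = 18.9548
F = (S − I)·e^(rT) = (553.22 − 18.9548) · e^(0.0598·18/12)
= 534.2652 · e^0.089700 = 534.2652 × 1.093846 = CHF 584.40

CHF 584.40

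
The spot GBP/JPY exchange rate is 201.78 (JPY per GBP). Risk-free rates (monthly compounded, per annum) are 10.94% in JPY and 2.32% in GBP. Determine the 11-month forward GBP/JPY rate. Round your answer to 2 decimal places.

218.28

By covered interest parity, F = S · (1+r_JPY/12)^(12T) / (1+r_GBP/12)^(12T)
= 201.78 × 1.104982 / 1.021473 = 201.78 × 1.081754
F = 218.28 JPY per GBP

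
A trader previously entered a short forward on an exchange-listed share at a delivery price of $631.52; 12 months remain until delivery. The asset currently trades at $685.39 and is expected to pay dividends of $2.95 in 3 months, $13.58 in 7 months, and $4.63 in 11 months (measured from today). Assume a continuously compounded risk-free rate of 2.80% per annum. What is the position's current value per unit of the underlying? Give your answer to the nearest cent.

-$50.51

PV(remaining dividends) I = 2.95·e^(−0.0280·3/12) + 13.58·e^(−0.0280·7/12) + 4.63·e^(−0.0280·11/12) = 20.8021
Current forward F = (S − I)·e^(rT) = (685.39 − 20.8021)·e^(0.0280·12/12) = 664.5879 × 1.028396 = 683.4595
Value (long) = (F − K)·e^(−rT) = (683.4595 − 631.52) × 0.972388 = 50.5053
Short position value = −(long value) = -$50.51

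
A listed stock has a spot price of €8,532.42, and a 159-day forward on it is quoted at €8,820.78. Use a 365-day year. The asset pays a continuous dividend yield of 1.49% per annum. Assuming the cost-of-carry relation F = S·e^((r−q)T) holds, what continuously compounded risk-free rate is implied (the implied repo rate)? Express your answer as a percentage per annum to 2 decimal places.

From F = S·e^((r−q)T): (r − q) = ln(F/S)/T
ln(8820.78/8532.42) = ln(1.033796) = 0.033237
(r − q) = 0.033237 / (159/365) = 0.076299
r = ln(F/S)/T + q = 0.076299 + 0.0149 = 0.091199
r = 9.12%

9.12%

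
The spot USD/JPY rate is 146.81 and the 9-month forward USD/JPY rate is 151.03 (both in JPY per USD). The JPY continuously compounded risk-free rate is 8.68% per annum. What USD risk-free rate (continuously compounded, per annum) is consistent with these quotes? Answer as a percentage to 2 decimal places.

4.90%

F = S·e^((r_JPY − r_USD)T) ⇒ r_USD = r_JPY − ln(F/S)/T
ln(151.03/146.81) = 0.028339; /(9/12) = 0.037785
r_USD = 0.0868 − 0.037785 = 0.049015
r_USD = 4.90%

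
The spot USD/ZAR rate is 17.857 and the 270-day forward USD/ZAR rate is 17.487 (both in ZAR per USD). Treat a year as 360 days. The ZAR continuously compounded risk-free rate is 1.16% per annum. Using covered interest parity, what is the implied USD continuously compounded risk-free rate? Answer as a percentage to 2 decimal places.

3.95%

F = S·e^((r_ZAR − r_USD)T) ⇒ r_USD = r_ZAR − ln(F/S)/T
ln(17.487/17.857) = -0.020938; /(270/360) = -0.027917
r_USD = 0.0116 + 0.027917 = 0.039517
r_USD = 3.95%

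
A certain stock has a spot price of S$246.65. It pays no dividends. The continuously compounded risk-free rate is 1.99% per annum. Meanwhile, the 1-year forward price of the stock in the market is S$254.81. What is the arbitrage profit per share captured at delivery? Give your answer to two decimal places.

Fair forward: F* = S·e^(carry·T), with carry = r = 0.0199
F* = 246.65 · e^(0.0199 × 1) = 246.65 · e^0.019900 = 246.65 × 1.020099 = S$251.6074
Market S$254.81 > fair S$251.6074: forward overpriced → cash-and-carry (buy spot, short the forward).
At maturity, profit = |F_mkt − F*| = |254.81 − 251.6074| = S$3.20 per share

S$3.20 per share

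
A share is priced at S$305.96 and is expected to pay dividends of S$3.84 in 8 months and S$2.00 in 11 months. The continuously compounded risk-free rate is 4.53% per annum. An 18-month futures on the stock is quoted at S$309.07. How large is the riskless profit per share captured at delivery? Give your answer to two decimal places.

PV(dividends) I = 3.84·e^(−0.0453·8/12) + 2.00·e^(−0.0453·11/12) = 5.6444
Fair futures F* = (S − I)·e^(rT) = (305.96 − 5.6444)·e^0.067950 = 300.3156 × 1.070312 = 321.4314
Market S$309.07 < fair 321.4314: forward underpriced → reverse cash-and-carry (short the stock, invest proceeds at r, pay the dividends, go long the forward).
Profit at T = |F_mkt − F*| = |309.07 − 321.4314| = S$12.36 per share

S$12.36 per share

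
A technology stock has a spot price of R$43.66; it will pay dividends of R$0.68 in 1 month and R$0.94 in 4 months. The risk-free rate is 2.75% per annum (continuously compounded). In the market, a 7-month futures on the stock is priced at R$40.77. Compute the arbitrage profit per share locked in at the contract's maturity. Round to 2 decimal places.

R$1.96 per share

PV(dividends) I = 0.68·e^(−0.0275·1/12) + 0.94·e^(−0.0275·4/12) = 1.6099
Fair futures F* = (S − I)·e^(rT) = (43.66 − 1.6099)·e^0.016042 = 42.0501 × 1.016171 = 42.7301
Market R$40.77 < fair 42.7301: forward underpriced → reverse cash-and-carry (short the stock, invest proceeds at r, pay the dividends, go long the forward).
Profit at T = |F_mkt − F*| = |40.77 − 42.7301| = R$1.96 per share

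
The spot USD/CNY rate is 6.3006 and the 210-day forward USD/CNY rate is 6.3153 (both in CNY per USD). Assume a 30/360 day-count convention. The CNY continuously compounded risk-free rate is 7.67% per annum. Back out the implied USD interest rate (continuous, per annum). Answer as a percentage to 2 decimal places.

F = S·e^((r_CNY − r_USD)T) ⇒ r_USD = r_CNY − ln(F/S)/T
ln(6.3153/6.3006) = 0.002330; /(210/360) = 0.003994
r_USD = 0.0767 − 0.003994 = 0.072706
r_USD = 7.27%

7.27%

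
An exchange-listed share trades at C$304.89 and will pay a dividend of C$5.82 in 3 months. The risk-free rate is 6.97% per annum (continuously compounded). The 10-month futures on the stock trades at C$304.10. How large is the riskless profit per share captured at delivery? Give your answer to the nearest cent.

PV(dividends) I = 5.82·e^(−0.0697·3/12) = 5.7195
Fair futures F* = (S − I)·e^(rT) = (304.89 − 5.7195)·e^0.058083 = 299.1705 × 1.059803 = 317.0618
Market C$304.10 < fair 317.0618: forward underpriced → reverse cash-and-carry (short the stock, invest proceeds at r, pay the dividends, go long the forward).
Profit at T = |F_mkt − F*| = |304.10 − 317.0618| = C$12.96 per share

C$12.96 per share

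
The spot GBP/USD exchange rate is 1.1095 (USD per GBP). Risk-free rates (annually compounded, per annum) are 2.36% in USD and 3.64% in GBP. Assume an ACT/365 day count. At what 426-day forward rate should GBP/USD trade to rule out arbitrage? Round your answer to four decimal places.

By covered interest parity, F = S · (1+r_USD)^T / (1+r_GBP)^T
= 1.1095 × 1.027598 / 1.042611 = 1.1095 × 0.985601
F = 1.0935 USD per GBP

1.0935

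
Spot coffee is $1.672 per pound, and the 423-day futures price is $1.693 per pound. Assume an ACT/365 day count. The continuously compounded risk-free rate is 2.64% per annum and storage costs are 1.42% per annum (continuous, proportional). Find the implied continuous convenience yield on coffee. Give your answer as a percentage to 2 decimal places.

F = S·e^((r+u−y)T) ⇒ (r+u−y) = ln(F/S)/T
ln(1.693/1.672) = 0.012482; /T ⇒ 0.010771
y = r + u − ln(F/S)/T = 0.0264 + 0.0142 − 0.010771 = 0.029829
y = 2.98%

2.98%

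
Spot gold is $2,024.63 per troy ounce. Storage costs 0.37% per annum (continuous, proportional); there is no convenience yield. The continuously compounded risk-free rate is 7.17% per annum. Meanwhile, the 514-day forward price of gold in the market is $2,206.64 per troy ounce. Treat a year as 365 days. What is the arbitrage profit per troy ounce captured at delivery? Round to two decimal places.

$44.79 per troy ounce

Fair forward: F* = S·e^(carry·T), with carry = (r + u) = 0.0717 + 0.0037 = 0.0754
F* = 2024.63 · e^(0.0754 × 514/365) = 2024.63 · e^0.10617973 = 2024.63 × 1.11202172 = $2251.4325
Market $2206.64 < fair $2251.4325: forward underpriced → reverse cash-and-carry (short spot, go long the forward).
At maturity, profit = |F_mkt − F*| = |2206.64 − 2251.4325| = $44.79 per troy ounce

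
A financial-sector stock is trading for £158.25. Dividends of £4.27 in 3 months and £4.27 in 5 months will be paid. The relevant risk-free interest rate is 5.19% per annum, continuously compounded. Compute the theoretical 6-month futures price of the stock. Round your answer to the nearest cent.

£153.80

PV(dividends) I = 4.27·e^(−0.0519·3/12) + 4.27·e^(−0.0519·5/12)
I = 4.2150 + 4.1787 = 8.3937
F = (S − I)·e^(rT) = (158.25 − 8.3937) · e^(0.0519·6/12)
= 149.8563 · e^0.025950 = 149.8563 × 1.026290 = £153.80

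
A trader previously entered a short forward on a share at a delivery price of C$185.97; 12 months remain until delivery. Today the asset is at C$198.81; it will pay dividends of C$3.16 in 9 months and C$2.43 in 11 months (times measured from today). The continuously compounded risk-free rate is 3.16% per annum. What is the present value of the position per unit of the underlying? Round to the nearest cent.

-C$13.18

PV(remaining dividends) I = 3.16·e^(−0.0316·9/12) + 2.43·e^(−0.0316·11/12) = 5.4466
Current forward F = (S − I)·e^(rT) = (198.81 − 5.4466)·e^(0.0316·12/12) = 193.3634 × 1.032105 = 199.5713
Value (long) = (F − K)·e^(−rT) = (199.5713 − 185.97) × 0.968894 = 13.1782
Short position value = −(long value) = -C$13.18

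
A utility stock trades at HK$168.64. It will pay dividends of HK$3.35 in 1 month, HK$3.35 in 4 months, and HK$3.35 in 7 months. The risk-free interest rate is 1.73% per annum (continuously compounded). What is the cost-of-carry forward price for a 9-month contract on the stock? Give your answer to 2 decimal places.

HK$160.72

PV(dividends) I = 3.35·e^(−0.0173·1/12) + 3.35·e^(−0.0173·4/12) + 3.35·e^(−0.0173·7/12)
I = 3.3452 + 3.3307 + 3.3164 = 9.9923
F = (S − I)·e^(rT) = (168.64 − 9.9923) · e^(0.0173·9/12)
= 158.6477 · e^0.012975 = 158.6477 × 1.013060 = HK$160.72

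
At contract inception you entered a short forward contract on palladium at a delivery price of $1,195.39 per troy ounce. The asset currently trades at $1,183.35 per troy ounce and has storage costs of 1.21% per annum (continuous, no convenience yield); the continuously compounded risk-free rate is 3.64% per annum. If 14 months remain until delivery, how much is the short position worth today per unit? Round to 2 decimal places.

-$54.48 per troy ounce

Current fair forward for the remaining 14 months: F = S·e^((r + u)·T), (r + u) = 0.0364 + 0.0121 = 0.0485
F = 1183.35 · e^(0.0485 × 14/12) = 1183.35 × 1.05821480 = 1252.2385
Value of long forward = (F − K)·e^(−rT) = (1252.2385 − 1195.39) · e^(−0.0364·14/12)
= 56.8485 × 0.95842241 = 54.48
Short position value = −(long value) = -$54.48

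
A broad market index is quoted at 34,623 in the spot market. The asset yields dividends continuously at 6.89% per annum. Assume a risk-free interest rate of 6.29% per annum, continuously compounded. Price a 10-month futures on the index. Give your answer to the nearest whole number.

34,450

F = S·e^((r − q)T) = 34623 · e^((0.0629 − 0.0689) × 10/12)
= 34623 · e^-0.005000 = 34623 × 0.995012
F = 34,450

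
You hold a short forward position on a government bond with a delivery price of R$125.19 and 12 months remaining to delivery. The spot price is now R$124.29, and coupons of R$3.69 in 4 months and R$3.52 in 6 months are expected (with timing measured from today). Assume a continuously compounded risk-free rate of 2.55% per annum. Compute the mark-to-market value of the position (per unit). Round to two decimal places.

R$4.88

PV(remaining coupons) I = 3.69·e^(−0.0255·4/12) + 3.52·e^(−0.0255·6/12) = 7.1342
Current forward F = (S − I)·e^(rT) = (124.29 − 7.1342)·e^(0.0255·12/12) = 117.1558 × 1.025828 = 120.1817
Value (long) = (F − K)·e^(−rT) = (120.1817 − 125.19) × 0.974822 = -4.8822
Short position value = −(long value) = R$4.88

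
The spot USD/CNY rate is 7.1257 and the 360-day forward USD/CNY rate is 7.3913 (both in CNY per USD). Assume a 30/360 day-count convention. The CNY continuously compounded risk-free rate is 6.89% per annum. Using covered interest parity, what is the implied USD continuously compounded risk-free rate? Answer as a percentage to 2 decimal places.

F = S·e^((r_CNY − r_USD)T) ⇒ r_USD = r_CNY − ln(F/S)/T
ln(7.3913/7.1257) = 0.036596; /(360/360) = 0.036596
r_USD = 0.0689 − 0.036596 = 0.032304
r_USD = 3.23%

3.23%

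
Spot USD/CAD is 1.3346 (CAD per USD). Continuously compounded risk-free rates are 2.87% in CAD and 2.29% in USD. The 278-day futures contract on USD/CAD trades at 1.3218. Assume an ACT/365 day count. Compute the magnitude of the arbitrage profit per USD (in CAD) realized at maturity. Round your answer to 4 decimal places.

0.0187 per USD (in CAD)

Fair futures: F* = S·e^(carry·T), with carry = (r_CAD − r_USD) = 0.0287 − 0.0229 = 0.0058
F* = 1.3346 · e^(0.0058 × 278/365) = 1.3346 · e^0.004418 = 1.3346 × 1.004428 = 1.3405
Market 1.3218 < fair 1.3405: forward underpriced → reverse cash-and-carry (short spot, go long the forward).
At maturity, profit = |F_mkt − F*| = |1.3218 − 1.3405| = 0.0187 per USD (in CAD)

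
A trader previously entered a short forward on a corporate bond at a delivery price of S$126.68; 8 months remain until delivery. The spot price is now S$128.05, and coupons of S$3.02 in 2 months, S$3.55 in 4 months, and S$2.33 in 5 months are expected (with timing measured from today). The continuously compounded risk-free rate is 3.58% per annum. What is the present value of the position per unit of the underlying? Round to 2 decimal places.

PV(remaining coupons) I = 3.02·e^(−0.0358·2/12) + 3.55·e^(−0.0358·4/12) + 2.33·e^(−0.0358·5/12) = 8.8054
Current forward F = (S − I)·e^(rT) = (128.05 − 8.8054)·e^(0.0358·8/12) = 119.2446 × 1.024154 = 122.1248
Value (long) = (F − K)·e^(−rT) = (122.1248 − 126.68) × 0.976416 = -4.4478
Short position value = −(long value) = S$4.45

S$4.45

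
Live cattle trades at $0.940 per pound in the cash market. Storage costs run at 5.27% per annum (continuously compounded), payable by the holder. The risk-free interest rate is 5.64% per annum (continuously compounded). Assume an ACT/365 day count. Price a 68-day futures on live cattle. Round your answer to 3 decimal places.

Net carry = r + u − y = 0.0564 + 0.0527 − 0.0000 = 0.1091
F = S·e^((r+u−y)T) = 0.940 · e^(0.1091 × 68/365) = 0.940 · e^0.020325
= 0.940 × 1.020533 = $0.959 per pound

$0.959 per pound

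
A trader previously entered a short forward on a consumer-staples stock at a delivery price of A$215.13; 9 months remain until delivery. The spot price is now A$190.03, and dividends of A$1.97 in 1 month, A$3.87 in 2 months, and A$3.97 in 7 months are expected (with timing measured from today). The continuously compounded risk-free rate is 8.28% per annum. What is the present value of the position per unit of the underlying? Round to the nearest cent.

PV(remaining dividends) I = 1.97·e^(−0.0828·1/12) + 3.87·e^(−0.0828·2/12) + 3.97·e^(−0.0828·7/12) = 9.5562
Current forward F = (S − I)·e^(rT) = (190.03 − 9.5562)·e^(0.0828·9/12) = 180.4738 × 1.064069 = 192.0366
Value (long) = (F − K)·e^(−rT) = (192.0366 − 215.13) × 0.939789 = -21.7029
Short position value = −(long value) = A$21.70

A$21.70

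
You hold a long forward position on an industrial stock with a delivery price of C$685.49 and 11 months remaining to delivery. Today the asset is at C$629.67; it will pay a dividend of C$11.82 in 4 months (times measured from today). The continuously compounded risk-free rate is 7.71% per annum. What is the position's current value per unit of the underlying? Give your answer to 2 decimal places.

-C$20.57

PV(remaining dividends) I = 11.82·e^(−0.0771·4/12) = 11.5201
Current forward F = (S − I)·e^(rT) = (629.67 − 11.5201)·e^(0.0771·11/12) = 618.1499 × 1.073232 = 663.4183
Value (long) = (F − K)·e^(−rT) = (663.4183 − 685.49) × 0.931765 = -20.5656
Value = -C$20.57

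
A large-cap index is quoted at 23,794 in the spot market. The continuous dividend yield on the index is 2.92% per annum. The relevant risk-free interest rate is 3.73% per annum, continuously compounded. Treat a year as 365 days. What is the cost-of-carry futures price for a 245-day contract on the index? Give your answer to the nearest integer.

F = S·e^((r − q)T) = 23794 · e^((0.0373 − 0.0292) × 245/365)
= 23794 · e^0.005437 = 23794 × 1.005452
F = 23,924

23,924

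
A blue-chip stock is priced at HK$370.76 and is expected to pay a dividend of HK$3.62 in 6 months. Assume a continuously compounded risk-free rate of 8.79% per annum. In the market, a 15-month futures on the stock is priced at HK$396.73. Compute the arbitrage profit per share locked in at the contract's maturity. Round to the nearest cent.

PV(dividends) I = 3.62·e^(−0.0879·6/12) = 3.4643
Fair futures F* = (S − I)·e^(rT) = (370.76 − 3.4643)·e^0.109875 = 367.2957 × 1.116139 = 409.9531
Market HK$396.73 < fair 409.9531: forward underpriced → reverse cash-and-carry (short the stock, invest proceeds at r, pay the dividends, go long the forward).
Profit at T = |F_mkt − F*| = |396.73 − 409.9531| = HK$13.22 per share

HK$13.22 per share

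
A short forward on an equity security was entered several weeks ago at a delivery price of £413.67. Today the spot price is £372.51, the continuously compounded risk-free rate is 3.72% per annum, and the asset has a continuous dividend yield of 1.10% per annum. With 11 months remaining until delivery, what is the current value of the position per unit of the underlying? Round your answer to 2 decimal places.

Current fair forward for the remaining 11 months: F = S·e^((r − q)·T), (r − q) = 0.0372 − 0.0110 = 0.0262
F = 372.51 · e^(0.0262 × 11/12) = 372.51 × 1.024307 = 381.5646
Value of long forward = (F − K)·e^(−rT) = (381.5646 − 413.67) · e^(−0.0372·11/12)
= -32.1054 × 0.966475 = -31.03
Short position value = −(long value) = £31.03

£31.03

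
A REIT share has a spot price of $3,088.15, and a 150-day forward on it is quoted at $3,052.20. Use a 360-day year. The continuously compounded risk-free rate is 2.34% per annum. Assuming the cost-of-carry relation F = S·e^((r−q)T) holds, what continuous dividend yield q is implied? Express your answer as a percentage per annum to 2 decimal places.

From F = S·e^((r−q)T): (r − q) = ln(F/S)/T
ln(3052.20/3088.15) = ln(0.988359) = -0.011709
(r − q) = -0.011709 / (150/360) = -0.028102
q = r − ln(F/S)/T = 0.0234 + 0.028102 = 0.051502
q = 5.15%

5.15%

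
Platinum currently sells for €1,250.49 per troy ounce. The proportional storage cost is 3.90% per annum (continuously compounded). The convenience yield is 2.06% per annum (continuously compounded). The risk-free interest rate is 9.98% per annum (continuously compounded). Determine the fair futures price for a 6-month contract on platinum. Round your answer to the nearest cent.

€1,326.62 per troy ounce

Net carry = r + u − y = 0.0998 + 0.0390 − 0.0206 = 0.1182
F = S·e^((r+u−y)T) = 1250.49 · e^(0.1182 × 6/12) = 1250.49 · e^0.05910000
= 1250.49 × 1.06088132 = €1,326.62 per troy ounce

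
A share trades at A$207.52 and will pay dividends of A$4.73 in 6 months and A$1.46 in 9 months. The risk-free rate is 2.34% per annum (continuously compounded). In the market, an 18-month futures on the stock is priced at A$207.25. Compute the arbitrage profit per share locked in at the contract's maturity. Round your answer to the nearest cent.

A$1.36 per share

PV(dividends) I = 4.73·e^(−0.0234·6/12) + 1.46·e^(−0.0234·9/12) = 6.1096
Fair futures F* = (S − I)·e^(rT) = (207.52 − 6.1096)·e^0.035100 = 201.4104 × 1.035723 = 208.6054
Market A$207.25 < fair 208.6054: forward underpriced → reverse cash-and-carry (short the stock, invest proceeds at r, pay the dividends, go long the forward).
Profit at T = |F_mkt − F*| = |207.25 − 208.6054| = A$1.36 per share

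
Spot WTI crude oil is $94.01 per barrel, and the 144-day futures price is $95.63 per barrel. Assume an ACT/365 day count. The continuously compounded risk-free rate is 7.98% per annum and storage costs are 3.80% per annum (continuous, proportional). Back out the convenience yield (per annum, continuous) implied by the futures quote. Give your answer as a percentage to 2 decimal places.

F = S·e^((r+u−y)T) ⇒ (r+u−y) = ln(F/S)/T
ln(95.63/94.01) = 0.017085; /T ⇒ 0.043306
y = r + u − ln(F/S)/T = 0.0798 + 0.0380 − 0.043306 = 0.074494
y = 7.45%

7.45%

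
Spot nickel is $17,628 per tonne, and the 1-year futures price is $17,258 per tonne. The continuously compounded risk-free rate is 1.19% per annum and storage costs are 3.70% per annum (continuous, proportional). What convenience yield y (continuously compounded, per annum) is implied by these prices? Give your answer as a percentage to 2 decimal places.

7.01%

F = S·e^((r+u−y)T) ⇒ (r+u−y) = ln(F/S)/T
ln(17258/17628) = -0.021213; /T ⇒ -0.021213
y = r + u − ln(F/S)/T = 0.0119 + 0.0370 + 0.021213 = 0.070113
y = 7.01%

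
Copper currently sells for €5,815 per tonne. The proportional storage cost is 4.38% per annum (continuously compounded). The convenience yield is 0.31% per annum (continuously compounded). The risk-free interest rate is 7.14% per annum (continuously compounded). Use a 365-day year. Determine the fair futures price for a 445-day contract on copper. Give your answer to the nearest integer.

Net carry = r + u − y = 0.0714 + 0.0438 − 0.0031 = 0.1121
F = S·e^((r+u−y)T) = 5815 · e^(0.1121 × 445/365) = 5815 · e^0.136670
= 5815 × 1.146450 = €6,667 per tonne

€6,667 per tonne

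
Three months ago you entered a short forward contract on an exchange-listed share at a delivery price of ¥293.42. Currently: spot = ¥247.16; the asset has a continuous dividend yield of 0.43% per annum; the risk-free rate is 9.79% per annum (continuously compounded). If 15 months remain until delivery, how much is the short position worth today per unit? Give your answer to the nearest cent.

Current fair forward for the remaining 15 months: F = S·e^((r − q)·T), (r − q) = 0.0979 − 0.0043 = 0.0936
F = 247.16 · e^(0.0936 × 15/12) = 247.16 × 1.124119 = 277.8373
Value of long forward = (F − K)·e^(−rT) = (277.8373 − 293.42) · e^(−0.0979·15/12)
= -15.5827 × 0.884817 = -13.79
Short position value = −(long value) = ¥13.79

¥13.79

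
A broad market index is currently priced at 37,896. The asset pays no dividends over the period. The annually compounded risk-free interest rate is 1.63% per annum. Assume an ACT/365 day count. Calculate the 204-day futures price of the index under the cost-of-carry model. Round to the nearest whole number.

F = S · (1+r)^T
= 37896 × 1.009078
F = 38,240

38,240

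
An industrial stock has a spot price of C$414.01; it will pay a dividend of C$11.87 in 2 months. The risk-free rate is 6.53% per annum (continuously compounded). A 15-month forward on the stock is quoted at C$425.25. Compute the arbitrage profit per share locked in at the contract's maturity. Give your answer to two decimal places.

PV(dividends) I = 11.87·e^(−0.0653·2/12) = 11.7415
Fair forward F* = (S − I)·e^(rT) = (414.01 − 11.7415)·e^0.081625 = 402.2685 × 1.085049 = 436.4810
Market C$425.25 < fair 436.4810: forward underpriced → reverse cash-and-carry (short the stock, invest proceeds at r, pay the dividends, go long the forward).
Profit at T = |F_mkt − F*| = |425.25 − 436.4810| = C$11.23 per share

C$11.23 per share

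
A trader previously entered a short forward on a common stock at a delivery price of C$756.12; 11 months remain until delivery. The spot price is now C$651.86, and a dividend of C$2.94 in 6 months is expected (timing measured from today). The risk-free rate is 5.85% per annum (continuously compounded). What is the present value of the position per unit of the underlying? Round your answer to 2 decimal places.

PV(remaining dividends) I = 2.94·e^(−0.0585·6/12) = 2.8553
Current forward F = (S − I)·e^(rT) = (651.86 − 2.8553)·e^(0.0585·11/12) = 649.0047 × 1.055089 = 684.7577
Value (long) = (F − K)·e^(−rT) = (684.7577 − 756.12) × 0.947787 = -67.6363
Short position value = −(long value) = C$67.64

C$67.64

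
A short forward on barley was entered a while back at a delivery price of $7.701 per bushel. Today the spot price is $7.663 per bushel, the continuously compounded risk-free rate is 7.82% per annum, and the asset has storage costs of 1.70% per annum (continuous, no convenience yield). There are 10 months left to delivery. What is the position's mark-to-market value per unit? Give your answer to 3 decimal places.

-$0.557 per bushel

Current fair forward for the remaining 10 months: F = S·e^((r + u)·T), (r + u) = 0.0782 + 0.0170 = 0.0952
F = 7.663 · e^(0.0952 × 10/12) = 7.663 × 1.082565 = 8.2957
Value of long forward = (F − K)·e^(−rT) = (8.2957 − 7.701) · e^(−0.0782·10/12)
= 0.5947 × 0.936911 = 0.557
Short position value = −(long value) = -$0.557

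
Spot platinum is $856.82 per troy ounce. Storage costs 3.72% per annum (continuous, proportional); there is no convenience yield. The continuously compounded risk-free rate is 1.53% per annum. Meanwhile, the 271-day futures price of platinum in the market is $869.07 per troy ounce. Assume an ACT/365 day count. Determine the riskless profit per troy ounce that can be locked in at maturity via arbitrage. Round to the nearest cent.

$21.81 per troy ounce

Fair futures: F* = S·e^(carry·T), with carry = (r + u) = 0.0153 + 0.0372 = 0.0525
F* = 856.82 · e^(0.0525 × 271/365) = 856.82 · e^0.038979 = 856.82 × 1.039749 = $890.8777
Market $869.07 < fair $890.8777: forward underpriced → reverse cash-and-carry (short spot, go long the forward).
At maturity, profit = |F_mkt − F*| = |869.07 − 890.8777| = $21.81 per troy ounce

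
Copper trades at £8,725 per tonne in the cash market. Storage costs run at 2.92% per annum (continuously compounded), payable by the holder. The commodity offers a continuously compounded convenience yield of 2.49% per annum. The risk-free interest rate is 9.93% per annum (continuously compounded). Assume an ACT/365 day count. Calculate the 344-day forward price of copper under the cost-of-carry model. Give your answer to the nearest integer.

£9,620 per tonne

Net carry = r + u − y = 0.0993 + 0.0292 − 0.0249 = 0.1036
F = S·e^((r+u−y)T) = 8725 · e^(0.1036 × 344/365) = 8725 · e^0.097639
= 8725 × 1.102565 = £9,620 per tonne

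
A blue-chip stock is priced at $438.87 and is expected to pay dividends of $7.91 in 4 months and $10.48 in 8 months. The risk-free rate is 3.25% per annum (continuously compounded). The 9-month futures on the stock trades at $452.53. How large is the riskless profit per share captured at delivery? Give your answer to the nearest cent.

PV(dividends) I = 7.91·e^(−0.0325·4/12) + 10.48·e^(−0.0325·8/12) = 18.0801
Fair futures F* = (S − I)·e^(rT) = (438.87 − 18.0801)·e^0.024375 = 420.7899 × 1.024674 = 431.1725
Market $452.53 > fair 431.1725: forward overpriced → cash-and-carry (borrow at r, buy the stock and collect the dividends, short the forward).
Profit at T = |F_mkt − F*| = |452.53 − 431.1725| = $21.36 per share

$21.36 per share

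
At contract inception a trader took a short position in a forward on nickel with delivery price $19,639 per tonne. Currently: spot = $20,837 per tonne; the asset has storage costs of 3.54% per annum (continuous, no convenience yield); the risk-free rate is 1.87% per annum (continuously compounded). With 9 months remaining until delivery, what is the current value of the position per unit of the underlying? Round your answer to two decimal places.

-$2032.15 per tonne

Current fair forward for the remaining 9 months: F = S·e^((r + u)·T), (r + u) = 0.0187 + 0.0354 = 0.0541
F = 20837 · e^(0.0541 × 9/12) = 20837 × 1.04140941 = 21699.8479
Value of long forward = (F − K)·e^(−rT) = (21699.8479 − 19639) · e^(−0.0187·9/12)
= 2060.8479 × 0.98607289 = 2032.15
Short position value = −(long value) = -$2032.15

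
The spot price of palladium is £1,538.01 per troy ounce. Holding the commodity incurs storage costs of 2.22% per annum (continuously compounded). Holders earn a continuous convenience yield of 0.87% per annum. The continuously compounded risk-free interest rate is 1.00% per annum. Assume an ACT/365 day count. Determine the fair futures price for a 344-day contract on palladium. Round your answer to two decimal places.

Net carry = r + u − y = 0.0100 + 0.0222 − 0.0087 = 0.0235
F = S·e^((r+u−y)T) = 1538.01 · e^(0.0235 × 344/365) = 1538.01 · e^0.02214795
= 1538.01 × 1.02239504 = £1,572.45 per troy ounce

£1,572.45 per troy ounce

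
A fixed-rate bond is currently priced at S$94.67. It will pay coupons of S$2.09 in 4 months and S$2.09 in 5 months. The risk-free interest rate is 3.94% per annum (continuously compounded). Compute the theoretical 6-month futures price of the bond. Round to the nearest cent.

S$92.35

PV(coupons) I = 2.09·e^(−0.0394·4/12) + 2.09·e^(−0.0394·5/12)
I = 2.0627 + 2.0560 = 4.1187
F = (S − I)·e^(rT) = (94.67 − 4.1187) · e^(0.0394·6/12)
= 90.5513 · e^0.019700 = 90.5513 × 1.019895 = S$92.35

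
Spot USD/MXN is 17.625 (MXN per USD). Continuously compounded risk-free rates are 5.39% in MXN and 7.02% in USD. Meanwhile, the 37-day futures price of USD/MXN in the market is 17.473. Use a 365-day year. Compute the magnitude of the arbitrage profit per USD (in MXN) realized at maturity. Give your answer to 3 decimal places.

0.123 per USD (in MXN)

Fair futures: F* = S·e^(carry·T), with carry = (r_MXN − r_USD) = 0.0539 − 0.0702 = -0.0163
F* = 17.625 · e^(-0.0163 × 37/365) = 17.625 · e^-0.001652 = 17.625 × 0.998349 = 17.5959
Market 17.473 < fair 17.5959: forward underpriced → reverse cash-and-carry (short spot, go long the forward).
At maturity, profit = |F_mkt − F*| = |17.473 − 17.5959| = 0.123 per USD (in MXN)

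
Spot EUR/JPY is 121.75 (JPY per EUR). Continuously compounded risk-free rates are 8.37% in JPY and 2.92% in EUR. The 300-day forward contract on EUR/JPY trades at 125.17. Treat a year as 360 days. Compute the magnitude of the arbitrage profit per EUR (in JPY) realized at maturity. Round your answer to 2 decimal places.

Fair forward: F* = S·e^(carry·T), with carry = (r_JPY − r_EUR) = 0.0837 − 0.0292 = 0.0545
F* = 121.75 · e^(0.0545 × 300/360) = 121.75 · e^0.045417 = 121.75 × 1.046464 = 127.4070
Market 125.17 < fair 127.4070: forward underpriced → reverse cash-and-carry (short spot, go long the forward).
At maturity, profit = |F_mkt − F*| = |125.17 − 127.4070| = 2.24 per EUR (in JPY)

2.24 per EUR (in JPY)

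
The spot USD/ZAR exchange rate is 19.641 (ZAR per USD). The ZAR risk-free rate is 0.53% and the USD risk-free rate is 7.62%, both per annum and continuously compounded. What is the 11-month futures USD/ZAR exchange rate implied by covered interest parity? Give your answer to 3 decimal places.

18.405

F = S·e^((r_ZAR − r_USD)T) = 19.641 · e^((0.0053 − 0.0762) × 11/12)
= 19.641 · e^-0.064992 = 19.641 × 0.937075
F = 18.405 ZAR per USD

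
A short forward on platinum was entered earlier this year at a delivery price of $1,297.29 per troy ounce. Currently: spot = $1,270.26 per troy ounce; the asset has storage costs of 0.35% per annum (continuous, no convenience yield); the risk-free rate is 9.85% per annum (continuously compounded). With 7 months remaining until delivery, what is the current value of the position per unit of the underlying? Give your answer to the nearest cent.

Current fair forward for the remaining 7 months: F = S·e^((r + u)·T), (r + u) = 0.0985 + 0.0035 = 0.1020
F = 1270.26 · e^(0.1020 × 7/12) = 1270.26 × 1.06130576 = 1348.1343
Value of long forward = (F − K)·e^(−rT) = (1348.1343 − 1297.29) · e^(−0.0985·7/12)
= 50.8443 × 0.94416123 = 48.01
Short position value = −(long value) = -$48.01

-$48.01 per troy ounce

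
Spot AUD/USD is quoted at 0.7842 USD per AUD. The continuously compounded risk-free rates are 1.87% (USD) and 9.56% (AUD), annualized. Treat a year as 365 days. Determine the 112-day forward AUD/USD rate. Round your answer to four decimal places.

0.7659

F = S·e^((r_USD − r_AUD)T) = 0.7842 · e^((0.0187 − 0.0956) × 112/365)
= 0.7842 · e^-0.023597 = 0.7842 × 0.976679
F = 0.7659 USD per AUD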